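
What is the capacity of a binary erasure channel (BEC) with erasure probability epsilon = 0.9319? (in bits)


C = 1 - epsilon = 1 - 0.9319 = 0.0681

0.0681 bits


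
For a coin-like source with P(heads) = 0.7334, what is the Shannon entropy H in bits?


H = -p*log2(p) - (1-p)*log2(1-p). -0.7334*log2(0.7334) = 0.328070; -0.2666*log2(0.2666) = 0.508473. H = 0.328070 + 0.508473 = 0.8365

0.8365 bits


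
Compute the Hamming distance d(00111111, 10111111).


Count differing positions: ^ . . . . . . . = 1 differences

1


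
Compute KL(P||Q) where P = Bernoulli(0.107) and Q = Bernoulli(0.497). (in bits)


KL = p*log2(p/q) + (1-p)*log2((1-p)/(1-q)) = 0.107*log2(0.107/0.497) + 0.893*log2(0.893/0.503) = 0.5024

0.5024 bits


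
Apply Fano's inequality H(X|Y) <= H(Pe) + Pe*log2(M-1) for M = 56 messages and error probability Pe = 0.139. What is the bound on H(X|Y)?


H(Pe) = -Pe*log2(Pe) - (1-Pe)*log2(1-Pe) = -0.139*log2(0.139) - 0.861*log2(0.861) = 0.395711 + 0.185903 = 0.5816. Pe*log2(M-1) = 0.139*log2(55) = 0.803609. Bound = H(Pe) + Pe*log2(M-1) = 0.395711 + 0.185903 + 0.803609 = 1.3852

1.3852 bits


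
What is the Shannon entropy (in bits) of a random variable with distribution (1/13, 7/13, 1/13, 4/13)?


H = -sum(p_i * log2(p_i)). Terms: -(1/13)*log2(1/13) = 0.284649; -(7/13)*log2(7/13) = 0.480892; -(1/13)*log2(1/13) = 0.284649; -(4/13)*log2(4/13) = 0.523212. H = 0.284649 + 0.480892 + 0.284649 + 0.523212 = 1.5734

1.5734 bits


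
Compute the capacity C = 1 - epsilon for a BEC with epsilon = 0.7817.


C = 1 - epsilon = 1 - 0.7817 = 0.2183

0.2183 bits


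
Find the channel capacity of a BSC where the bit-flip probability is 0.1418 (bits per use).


H(p) = -p*log2(p) - (1-p)*log2(1-p) = -0.1418*log2(0.1418) - 0.8582*log2(0.8582) = 0.399602 + 0.189331 = 0.5889. C = 1 - H(p) = 1 - 0.5889 = 0.4111

0.4111 bits


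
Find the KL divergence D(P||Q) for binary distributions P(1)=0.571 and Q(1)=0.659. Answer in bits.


KL = p*log2(p/q) + (1-p)*log2((1-p)/(1-q)) = 0.571*log2(0.571/0.659) + 0.429*log2(0.429/0.341) = 0.024

0.024 bits


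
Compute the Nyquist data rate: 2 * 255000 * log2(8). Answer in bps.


Rate = 2 * B * log2(M) = 2 * 255000 * 3.0 = 1530000.0

1530000.0 bps


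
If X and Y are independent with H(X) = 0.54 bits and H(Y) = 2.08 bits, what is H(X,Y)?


For independent variables, H(X,Y) = H(X) + H(Y) = 0.54 + 2.08 = 2.62

2.62 bits


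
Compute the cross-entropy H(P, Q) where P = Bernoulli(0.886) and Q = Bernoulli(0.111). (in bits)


H(P,Q) = -p*log2(q) - (1-p)*log2(1-q). -0.886*log2(0.111) = 2.809832; -0.114*log2(0.889) = 0.019351. H(P,Q) = 2.809832 + 0.019351 = 2.8292

2.8292 bits


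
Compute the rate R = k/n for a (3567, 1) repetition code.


Rate = k/n = 1/3567

1/3567


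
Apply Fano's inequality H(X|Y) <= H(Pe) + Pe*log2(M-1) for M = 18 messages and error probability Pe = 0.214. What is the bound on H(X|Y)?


H(Pe) = -Pe*log2(Pe) - (1-Pe)*log2(1-Pe) = -0.214*log2(0.214) - 0.786*log2(0.786) = 0.476004 + 0.273055 = 0.7491. Pe*log2(M-1) = 0.214*log2(17) = 0.874717. Bound = H(Pe) + Pe*log2(M-1) = 0.476004 + 0.273055 + 0.874717 = 1.6238

1.6238 bits


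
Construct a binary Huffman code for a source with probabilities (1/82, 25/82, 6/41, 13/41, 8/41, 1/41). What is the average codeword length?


Huffman construction (repeatedly merge the two least-probable nodes; each merge adds 1 bit to every symbol beneath it): 1/82 + 1/41 = 3/82; 3/82 + 6/41 = 15/82; 15/82 + 8/41 = 31/82; 25/82 + 13/41 = 51/82; 31/82 + 51/82 = 1. Resulting codeword lengths (in the order the probabilities were given): (4, 2, 3, 2, 2, 4). L_avg = sum(p_i * l_i) = 1/82*4 + 25/82*2 + 6/41*3 + 13/41*2 + 8/41*2 + 1/41*4 = 91/41 = 2.2195

2.2195 bits


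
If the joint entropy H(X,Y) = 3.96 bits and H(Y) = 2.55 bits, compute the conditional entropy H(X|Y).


H(X|Y) = H(X,Y) - H(Y) = 3.96 - 2.55 = 1.41

1.41 bits


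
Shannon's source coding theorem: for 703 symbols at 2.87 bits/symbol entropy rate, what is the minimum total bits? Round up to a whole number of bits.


Minimum bits >= n * H = 703 * 2.87 = 2017.61, rounded up to a whole number of bits = 2018

2018 bits


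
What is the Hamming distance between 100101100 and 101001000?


Count differing positions: . . ^ ^ . . ^ . . = 3 differences

3


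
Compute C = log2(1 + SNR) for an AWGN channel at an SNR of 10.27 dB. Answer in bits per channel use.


SNR_linear = 10^(10.27/10) = 10.6414; C = log2(1 + SNR_linear) = log2(1 + 10.6414) = 3.5412

3.5412 bits/channel use


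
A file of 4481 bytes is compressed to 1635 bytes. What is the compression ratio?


Ratio = original / compressed = 4481 / 1635 = 2.7407

2.7407


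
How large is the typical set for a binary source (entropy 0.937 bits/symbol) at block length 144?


log2|A_typical| = nH = 144 * 0.937 = 134.928, so |A_typical| ~ 2^134.928 = 4.144e+40

4.144e+40


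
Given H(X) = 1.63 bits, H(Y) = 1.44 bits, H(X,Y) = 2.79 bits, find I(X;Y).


I(X;Y) = H(X) + H(Y) - H(X,Y) = 1.63 + 1.44 - 2.79 = 0.28

0.28 bits


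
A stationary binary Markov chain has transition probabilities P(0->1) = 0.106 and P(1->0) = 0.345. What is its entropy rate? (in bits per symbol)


Stationary distribution: pi_0 = p10/(p01+p10) = 0.765, pi_1 = 0.235. Entropy rate H' = pi_0*H(p01) + pi_1*H(p10) = 0.765*0.4877 + 0.235*0.9295 = 0.5916

0.5916 bits/symbol


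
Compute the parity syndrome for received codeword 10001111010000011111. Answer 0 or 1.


Syndrome = XOR of all bits = 1 XOR 0 XOR 0 XOR 0 XOR 1 XOR 1 XOR 1 XOR 1 XOR 0 XOR 1 XOR 0 XOR 0 XOR 0 XOR 0 XOR 0 XOR 1 XOR 1 XOR 1 XOR 1 XOR 1 = 1

1


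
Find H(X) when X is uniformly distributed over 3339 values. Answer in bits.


H = log2(n) = log2(3339) = 11.7052

11.7052 bits


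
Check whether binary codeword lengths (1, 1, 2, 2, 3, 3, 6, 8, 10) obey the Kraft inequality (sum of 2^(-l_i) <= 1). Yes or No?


Kraft sum = sum(2^(-l_i)) = 1.7705, need <= 1. Result: violated (a binary prefix-free code with these lengths cannot exist)

No


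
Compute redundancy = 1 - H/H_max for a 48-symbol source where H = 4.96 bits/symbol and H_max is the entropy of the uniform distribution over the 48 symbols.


H_max = log2(K) = log2(48) = 5.585 bits/symbol. Redundancy = 1 - H/H_max = 1 - 4.96/5.585 = 1 - 0.8881 = 0.1119

0.1119


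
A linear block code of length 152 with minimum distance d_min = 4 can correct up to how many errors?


Correction capability = floor((d-1)/2) = floor((4-1)/2) = 1

1 errors


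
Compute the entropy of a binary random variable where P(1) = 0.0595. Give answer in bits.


H = -p*log2(p) - (1-p)*log2(1-p). -0.0595*log2(0.0595) = 0.242223; -0.9405*log2(0.9405) = 0.083234. H = 0.242223 + 0.083234 = 0.3255

0.3255 bits


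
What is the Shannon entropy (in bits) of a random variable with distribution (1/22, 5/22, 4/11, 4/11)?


H = -sum(p_i * log2(p_i)). Terms: -(1/22)*log2(1/22) = 0.202701; -(5/22)*log2(5/22) = 0.485796; -(4/11)*log2(4/11) = 0.530702; -(4/11)*log2(4/11) = 0.530702. H = 0.202701 + 0.485796 + 0.530702 + 0.530702 = 1.7499

1.7499 bits


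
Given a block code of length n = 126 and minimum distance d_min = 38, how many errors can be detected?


Detection capability = d_min - 1 = 38 - 1 = 37

37 errors


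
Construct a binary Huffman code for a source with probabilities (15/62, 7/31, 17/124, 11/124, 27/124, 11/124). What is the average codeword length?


Huffman construction (repeatedly merge the two least-probable nodes; each merge adds 1 bit to every symbol beneath it): 11/124 + 11/124 = 11/62; 17/124 + 11/62 = 39/124; 27/124 + 7/31 = 55/124; 15/62 + 39/124 = 69/124; 55/124 + 69/124 = 1. Resulting codeword lengths (in the order the probabilities were given): (2, 2, 3, 4, 2, 4). L_avg = sum(p_i * l_i) = 15/62*2 + 7/31*2 + 17/124*3 + 11/124*4 + 27/124*2 + 11/124*4 = 309/124 = 2.4919

2.4919 bits


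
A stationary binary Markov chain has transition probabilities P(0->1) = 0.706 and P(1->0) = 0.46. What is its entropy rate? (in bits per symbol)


Stationary distribution: pi_0 = p10/(p01+p10) = 0.3945, pi_1 = 0.6055. Entropy rate H' = pi_0*H(p01) + pi_1*H(p10) = 0.3945*0.8738 + 0.6055*0.9954 = 0.9474

0.9474 bits/symbol


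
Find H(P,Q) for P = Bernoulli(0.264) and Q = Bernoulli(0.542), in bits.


H(P,Q) = -p*log2(q) - (1-p)*log2(1-q). -0.264*log2(0.542) = 0.233280; -0.736*log2(0.458) = 0.829163. H(P,Q) = 0.233280 + 0.829163 = 1.0624

1.0624 bits


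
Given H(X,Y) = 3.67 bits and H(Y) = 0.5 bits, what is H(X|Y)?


H(X|Y) = H(X,Y) - H(Y) = 3.67 - 0.5 = 3.17

3.17 bits


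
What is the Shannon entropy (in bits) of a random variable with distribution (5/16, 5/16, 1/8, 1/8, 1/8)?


H = -sum(p_i * log2(p_i)). Terms: -(5/16)*log2(5/16) = 0.524397; -(5/16)*log2(5/16) = 0.524397; -(1/8)*log2(1/8) = 0.375000; -(1/8)*log2(1/8) = 0.375000; -(1/8)*log2(1/8) = 0.375000. H = 0.524397 + 0.524397 + 0.375000 + 0.375000 + 0.375000 = 2.1738

2.1738 bits


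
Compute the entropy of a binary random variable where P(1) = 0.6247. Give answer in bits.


H = -p*log2(p) - (1-p)*log2(1-p). -0.6247*log2(0.6247) = 0.424024; -0.3753*log2(0.3753) = 0.530631. H = 0.424024 + 0.530631 = 0.9547

0.9547 bits


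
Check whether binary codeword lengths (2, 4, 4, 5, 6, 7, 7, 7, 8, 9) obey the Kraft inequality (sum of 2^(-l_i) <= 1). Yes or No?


Kraft sum = sum(2^(-l_i)) = 0.4512, need <= 1. Result: satisfied (a binary prefix-free code with these lengths exists)

Yes


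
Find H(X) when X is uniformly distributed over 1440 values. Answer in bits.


H = log2(n) = log2(1440) = 10.4919

10.4919 bits


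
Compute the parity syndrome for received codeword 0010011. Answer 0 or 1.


Syndrome = XOR of all bits = 0 XOR 0 XOR 1 XOR 0 XOR 0 XOR 1 XOR 1 = 1

1


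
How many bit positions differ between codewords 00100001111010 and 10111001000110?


Count differing positions: ^ . . ^ ^ . . . ^ ^ ^ ^ . . = 7 differences

7


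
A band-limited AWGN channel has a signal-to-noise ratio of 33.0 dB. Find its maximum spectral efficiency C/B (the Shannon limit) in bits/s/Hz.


SNR_linear = 10^(33.0/10) = 1995.2623; C/B = log2(1 + SNR_linear) = log2(1 + 1995.2623) = 10.9631

10.9631 bits/s/Hz


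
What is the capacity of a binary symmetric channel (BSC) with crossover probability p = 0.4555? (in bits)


H(p) = -p*log2(p) - (1-p)*log2(1-p) = -0.4555*log2(0.4555) - 0.5445*log2(0.5445) = 0.516754 + 0.477524 = 0.9943. C = 1 - H(p) = 1 - 0.9943 = 0.0057

0.0057 bits


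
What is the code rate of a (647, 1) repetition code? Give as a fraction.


Rate = k/n = 1/647

1/647


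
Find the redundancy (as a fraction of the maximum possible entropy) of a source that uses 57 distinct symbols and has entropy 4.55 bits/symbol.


H_max = log2(K) = log2(57) = 5.8329 bits/symbol. Redundancy = 1 - H/H_max = 1 - 4.55/5.8329 = 1 - 0.7801 = 0.2199

0.2199


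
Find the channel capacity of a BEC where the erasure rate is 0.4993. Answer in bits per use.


C = 1 - epsilon = 1 - 0.4993 = 0.5007

0.5007 bits


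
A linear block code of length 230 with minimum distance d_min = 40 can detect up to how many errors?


Detection capability = d_min - 1 = 40 - 1 = 39

39 errors


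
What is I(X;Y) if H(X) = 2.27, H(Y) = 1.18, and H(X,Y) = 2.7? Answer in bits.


I(X;Y) = H(X) + H(Y) - H(X,Y) = 2.27 + 1.18 - 2.7 = 0.75

0.75 bits


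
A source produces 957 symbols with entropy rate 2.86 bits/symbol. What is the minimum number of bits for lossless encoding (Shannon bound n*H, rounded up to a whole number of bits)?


Minimum bits >= n * H = 957 * 2.86 = 2737.02, rounded up to a whole number of bits = 2738

2738 bits


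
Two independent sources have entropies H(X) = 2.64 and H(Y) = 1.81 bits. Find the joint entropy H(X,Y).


For independent variables, H(X,Y) = H(X) + H(Y) = 2.64 + 1.81 = 4.45

4.45 bits


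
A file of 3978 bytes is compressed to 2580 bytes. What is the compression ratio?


Ratio = original / compressed = 3978 / 2580 = 1.5419

1.5419


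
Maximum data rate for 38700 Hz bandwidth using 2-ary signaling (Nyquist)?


Rate = 2 * B * log2(M) = 2 * 38700 * 1.0 = 77400.0

77400.0 bps


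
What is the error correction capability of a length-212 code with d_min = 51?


Correction capability = floor((d-1)/2) = floor((51-1)/2) = 25

25 errors


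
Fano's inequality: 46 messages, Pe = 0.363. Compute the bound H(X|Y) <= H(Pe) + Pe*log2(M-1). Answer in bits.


H(Pe) = -Pe*log2(Pe) - (1-Pe)*log2(1-Pe) = -0.363*log2(0.363) - 0.637*log2(0.637) = 0.530691 + 0.414454 = 0.9451. Pe*log2(M-1) = 0.363*log2(45) = 1.993543. Bound = H(Pe) + Pe*log2(M-1) = 0.530691 + 0.414454 + 1.993543 = 2.9387

2.9387 bits


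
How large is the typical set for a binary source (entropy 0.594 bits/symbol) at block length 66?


log2|A_typical| = nH = 66 * 0.594 = 39.204, so |A_typical| ~ 2^39.204 = 6.333e+11

6.333e+11


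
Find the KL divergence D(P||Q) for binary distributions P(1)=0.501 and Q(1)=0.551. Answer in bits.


KL = p*log2(p/q) + (1-p)*log2((1-p)/(1-q)) = 0.501*log2(0.501/0.551) + 0.499*log2(0.499/0.449) = 0.0073

0.0073 bits


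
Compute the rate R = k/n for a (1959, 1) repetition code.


Rate = k/n = 1/1959

1/1959


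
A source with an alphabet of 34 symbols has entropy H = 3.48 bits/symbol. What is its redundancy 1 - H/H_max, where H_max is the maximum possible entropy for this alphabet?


H_max = log2(K) = log2(34) = 5.0875 bits/symbol. Redundancy = 1 - H/H_max = 1 - 3.48/5.0875 = 1 - 0.684 = 0.316

0.316


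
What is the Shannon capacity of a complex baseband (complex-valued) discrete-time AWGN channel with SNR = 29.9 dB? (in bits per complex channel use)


SNR_linear = 10^(29.9/10) = 977.2372; C = log2(1 + SNR_linear) = log2(1 + 977.2372) = 9.934

9.934 bits/channel use


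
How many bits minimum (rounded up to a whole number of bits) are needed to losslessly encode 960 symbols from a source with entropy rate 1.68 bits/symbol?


Minimum bits >= n * H = 960 * 1.68 = 1612.8, rounded up to a whole number of bits = 1613

1613 bits


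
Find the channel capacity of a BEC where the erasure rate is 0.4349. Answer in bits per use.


C = 1 - epsilon = 1 - 0.4349 = 0.5651

0.5651 bits


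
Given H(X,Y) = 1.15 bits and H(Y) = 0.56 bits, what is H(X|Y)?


H(X|Y) = H(X,Y) - H(Y) = 1.15 - 0.56 = 0.59

0.59 bits


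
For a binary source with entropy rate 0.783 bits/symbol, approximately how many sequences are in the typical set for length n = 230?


log2|A_typical| = nH = 230 * 0.783 = 180.09, so |A_typical| ~ 2^180.09 = 1.631e+54

1.631e+54


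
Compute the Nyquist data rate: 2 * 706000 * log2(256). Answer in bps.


Rate = 2 * B * log2(M) = 2 * 706000 * 8.0 = 11296000.0

11296000.0 bps


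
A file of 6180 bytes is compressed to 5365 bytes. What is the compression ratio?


Ratio = original / compressed = 6180 / 5365 = 1.1519

1.1519


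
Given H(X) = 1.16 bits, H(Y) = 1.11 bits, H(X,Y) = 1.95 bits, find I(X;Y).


I(X;Y) = H(X) + H(Y) - H(X,Y) = 1.16 + 1.11 - 1.95 = 0.32

0.32 bits


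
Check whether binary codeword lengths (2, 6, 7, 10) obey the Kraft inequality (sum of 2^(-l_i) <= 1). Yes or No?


Kraft sum = sum(2^(-l_i)) = 0.2744, need <= 1. Result: satisfied (a binary prefix-free code with these lengths exists)

Yes


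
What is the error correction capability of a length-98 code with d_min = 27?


Correction capability = floor((d-1)/2) = floor((27-1)/2) = 13

13 errors


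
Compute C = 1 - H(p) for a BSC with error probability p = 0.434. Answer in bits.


H(p) = -p*log2(p) - (1-p)*log2(1-p) = -0.434*log2(0.434) - 0.566*log2(0.566) = 0.522637 + 0.464757 = 0.9874. C = 1 - H(p) = 1 - 0.9874 = 0.0126

0.0126 bits


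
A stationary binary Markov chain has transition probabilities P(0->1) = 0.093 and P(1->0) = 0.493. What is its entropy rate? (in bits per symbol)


Stationary distribution: pi_0 = p10/(p01+p10) = 0.8413, pi_1 = 0.1587. Entropy rate H' = pi_0*H(p01) + pi_1*H(p10) = 0.8413*0.4464 + 0.1587*0.9999 = 0.5342

0.5342 bits/symbol


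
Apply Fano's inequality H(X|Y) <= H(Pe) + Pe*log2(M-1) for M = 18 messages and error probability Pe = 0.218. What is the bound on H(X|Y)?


H(Pe) = -Pe*log2(Pe) - (1-Pe)*log2(1-Pe) = -0.218*log2(0.218) - 0.782*log2(0.782) = 0.479077 + 0.277422 = 0.7565. Pe*log2(M-1) = 0.218*log2(17) = 0.891067. Bound = H(Pe) + Pe*log2(M-1) = 0.479077 + 0.277422 + 0.891067 = 1.6476

1.6476 bits


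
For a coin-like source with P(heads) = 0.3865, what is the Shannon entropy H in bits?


H = -p*log2(p) - (1-p)*log2(1-p). -0.3865*log2(0.3865) = 0.530069; -0.6135*log2(0.6135) = 0.432435. H = 0.530069 + 0.432435 = 0.9625

0.9625 bits


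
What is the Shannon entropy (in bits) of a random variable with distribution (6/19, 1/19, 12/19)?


H = -sum(p_i * log2(p_i)). Terms: -(6/19)*log2(6/19) = 0.525147; -(1/19)*log2(1/19) = 0.223575; -(12/19)*log2(12/19) = 0.418715. H = 0.525147 + 0.223575 + 0.418715 = 1.1674

1.1674 bits


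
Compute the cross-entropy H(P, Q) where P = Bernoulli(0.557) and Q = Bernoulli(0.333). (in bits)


H(P,Q) = -p*log2(q) - (1-p)*log2(1-q). -0.557*log2(0.333) = 0.883628; -0.443*log2(0.667) = 0.258819. H(P,Q) = 0.883628 + 0.258819 = 1.1424

1.1424 bits


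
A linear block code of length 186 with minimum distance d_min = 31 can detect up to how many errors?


Detection capability = d_min - 1 = 31 - 1 = 30

30 errors


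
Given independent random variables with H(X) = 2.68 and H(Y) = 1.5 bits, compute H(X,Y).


For independent variables, H(X,Y) = H(X) + H(Y) = 2.68 + 1.5 = 4.18

4.18 bits


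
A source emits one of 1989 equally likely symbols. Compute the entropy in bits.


H = log2(n) = log2(1989) = 10.9578

10.9578 bits


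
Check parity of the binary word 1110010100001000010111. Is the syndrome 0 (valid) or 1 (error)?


Syndrome = XOR of all bits = 1 XOR 1 XOR 1 XOR 0 XOR 0 XOR 1 XOR 0 XOR 1 XOR 0 XOR 0 XOR 0 XOR 0 XOR 1 XOR 0 XOR 0 XOR 0 XOR 0 XOR 1 XOR 0 XOR 1 XOR 1 XOR 1 = 0

0


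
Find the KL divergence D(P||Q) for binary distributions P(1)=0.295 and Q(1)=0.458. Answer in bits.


KL = p*log2(p/q) + (1-p)*log2((1-p)/(1-q)) = 0.295*log2(0.295/0.458) + 0.705*log2(0.705/0.542) = 0.0802

0.0802 bits


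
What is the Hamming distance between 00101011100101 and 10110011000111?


Count differing positions: ^ . . ^ ^ . . . ^ . . . ^ . = 5 differences

5


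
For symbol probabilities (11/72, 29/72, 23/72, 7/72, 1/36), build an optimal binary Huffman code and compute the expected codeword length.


Huffman construction (repeatedly merge the two least-probable nodes; each merge adds 1 bit to every symbol beneath it): 1/36 + 7/72 = 1/8; 1/8 + 11/72 = 5/18; 5/18 + 23/72 = 43/72; 29/72 + 43/72 = 1. Resulting codeword lengths (in the order the probabilities were given): (3, 1, 2, 4, 4). L_avg = sum(p_i * l_i) = 11/72*3 + 29/72*1 + 23/72*2 + 7/72*4 + 1/36*4 = 2

2.0 bits


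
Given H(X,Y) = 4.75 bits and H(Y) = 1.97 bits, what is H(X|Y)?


H(X|Y) = H(X,Y) - H(Y) = 4.75 - 1.97 = 2.78

2.78 bits


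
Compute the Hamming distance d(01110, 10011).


Count differing positions: ^ ^ ^ . ^ = 4 differences

4


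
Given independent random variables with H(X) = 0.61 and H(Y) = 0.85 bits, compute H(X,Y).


For independent variables, H(X,Y) = H(X) + H(Y) = 0.61 + 0.85 = 1.46

1.46 bits


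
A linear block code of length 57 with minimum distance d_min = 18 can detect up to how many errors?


Detection capability = d_min - 1 = 18 - 1 = 17

17 errors


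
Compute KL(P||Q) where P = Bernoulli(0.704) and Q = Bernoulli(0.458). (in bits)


KL = p*log2(p/q) + (1-p)*log2((1-p)/(1-q)) = 0.704*log2(0.704/0.458) + 0.296*log2(0.296/0.542) = 0.1783

0.1783 bits


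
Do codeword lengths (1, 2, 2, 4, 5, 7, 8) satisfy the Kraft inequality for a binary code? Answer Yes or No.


Kraft sum = sum(2^(-l_i)) = 1.1055, need <= 1. Result: violated (a binary prefix-free code with these lengths cannot exist)

No


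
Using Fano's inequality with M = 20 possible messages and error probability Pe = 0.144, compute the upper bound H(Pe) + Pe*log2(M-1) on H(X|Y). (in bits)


H(Pe) = -Pe*log2(Pe) - (1-Pe)*log2(1-Pe) = -0.144*log2(0.144) - 0.856*log2(0.856) = 0.402604 + 0.192016 = 0.5946. Pe*log2(M-1) = 0.144*log2(19) = 0.611702. Bound = H(Pe) + Pe*log2(M-1) = 0.402604 + 0.192016 + 0.611702 = 1.2063

1.2063 bits


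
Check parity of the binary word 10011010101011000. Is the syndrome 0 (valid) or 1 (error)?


Syndrome = XOR of all bits = 1 XOR 0 XOR 0 XOR 1 XOR 1 XOR 0 XOR 1 XOR 0 XOR 1 XOR 0 XOR 1 XOR 0 XOR 1 XOR 1 XOR 0 XOR 0 XOR 0 = 0

0


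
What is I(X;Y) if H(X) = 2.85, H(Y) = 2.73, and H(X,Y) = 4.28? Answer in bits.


I(X;Y) = H(X) + H(Y) - H(X,Y) = 2.85 + 2.73 - 4.28 = 1.3

1.3 bits


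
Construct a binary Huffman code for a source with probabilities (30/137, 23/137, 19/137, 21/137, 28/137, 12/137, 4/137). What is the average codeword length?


Huffman construction (repeatedly merge the two least-probable nodes; each merge adds 1 bit to every symbol beneath it): 4/137 + 12/137 = 16/137; 16/137 + 19/137 = 35/137; 21/137 + 23/137 = 44/137; 28/137 + 30/137 = 58/137; 35/137 + 44/137 = 79/137; 58/137 + 79/137 = 1. Resulting codeword lengths (in the order the probabilities were given): (2, 3, 3, 3, 2, 4, 4). L_avg = sum(p_i * l_i) = 30/137*2 + 23/137*3 + 19/137*3 + 21/137*3 + 28/137*2 + 12/137*4 + 4/137*4 = 369/137 = 2.6934

2.6934 bits


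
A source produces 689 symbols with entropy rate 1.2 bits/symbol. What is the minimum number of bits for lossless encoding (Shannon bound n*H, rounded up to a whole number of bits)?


Minimum bits >= n * H = 689 * 1.2 = 826.8, rounded up to a whole number of bits = 827

827 bits


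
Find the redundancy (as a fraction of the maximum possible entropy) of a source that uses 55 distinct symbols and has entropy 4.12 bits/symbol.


H_max = log2(K) = log2(55) = 5.7814 bits/symbol. Redundancy = 1 - H/H_max = 1 - 4.12/5.7814 = 1 - 0.7126 = 0.2874

0.2874


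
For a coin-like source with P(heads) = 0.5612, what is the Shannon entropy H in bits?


H = -p*log2(p) - (1-p)*log2(1-p). -0.5612*log2(0.5612) = 0.467711; -0.4388*log2(0.4388) = 0.521454. H = 0.467711 + 0.521454 = 0.9892

0.9892 bits


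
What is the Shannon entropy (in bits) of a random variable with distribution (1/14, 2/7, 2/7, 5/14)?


H = -sum(p_i * log2(p_i)). Terms: -(1/14)*log2(1/14) = 0.271954; -(2/7)*log2(2/7) = 0.516387; -(2/7)*log2(2/7) = 0.516387; -(5/14)*log2(5/14) = 0.530510. H = 0.271954 + 0.516387 + 0.516387 + 0.530510 = 1.8352

1.8352 bits


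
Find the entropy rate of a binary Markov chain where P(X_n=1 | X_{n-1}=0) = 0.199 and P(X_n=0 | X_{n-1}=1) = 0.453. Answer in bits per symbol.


Stationary distribution: pi_0 = p10/(p01+p10) = 0.6948, pi_1 = 0.3052. Entropy rate H' = pi_0*H(p01) + pi_1*H(p10) = 0.6948*0.7199 + 0.3052*0.9936 = 0.8035

0.8035 bits/symbol


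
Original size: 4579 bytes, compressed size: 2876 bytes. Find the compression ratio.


Ratio = original / compressed = 4579 / 2876 = 1.5921

1.5921


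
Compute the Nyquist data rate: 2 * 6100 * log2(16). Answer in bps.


Rate = 2 * B * log2(M) = 2 * 6100 * 4.0 = 48800.0

48800.0 bps


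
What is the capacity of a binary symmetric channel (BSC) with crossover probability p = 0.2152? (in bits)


H(p) = -p*log2(p) - (1-p)*log2(1-p) = -0.2152*log2(0.2152) - 0.7848*log2(0.7848) = 0.476937 + 0.274368 = 0.7513. C = 1 - H(p) = 1 - 0.7513 = 0.2487

0.2487 bits


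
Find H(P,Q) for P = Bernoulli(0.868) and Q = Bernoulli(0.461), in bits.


H(P,Q) = -p*log2(q) - (1-p)*log2(1-q). -0.868*log2(0.461) = 0.969696; -0.132*log2(0.539) = 0.117697. H(P,Q) = 0.969696 + 0.117697 = 1.0874

1.0874 bits


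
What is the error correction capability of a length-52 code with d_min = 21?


Correction capability = floor((d-1)/2) = floor((21-1)/2) = 10

10 errors


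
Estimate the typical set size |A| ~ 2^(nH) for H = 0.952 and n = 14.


log2|A_typical| = nH = 14 * 0.952 = 13.328, so |A_typical| ~ 2^13.328 = 1.028e+04

1.028e+04


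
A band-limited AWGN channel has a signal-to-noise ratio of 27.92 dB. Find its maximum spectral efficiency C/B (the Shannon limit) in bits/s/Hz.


SNR_linear = 10^(27.92/10) = 619.4411; C/B = log2(1 + SNR_linear) = log2(1 + 619.4411) = 9.2772

9.2772 bits/s/Hz


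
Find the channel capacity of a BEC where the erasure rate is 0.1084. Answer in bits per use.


C = 1 - epsilon = 1 - 0.1084 = 0.8916

0.8916 bits


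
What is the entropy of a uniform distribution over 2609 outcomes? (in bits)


H = log2(n) = log2(2609) = 11.3493

11.3493 bits


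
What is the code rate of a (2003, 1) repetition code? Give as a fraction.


Rate = k/n = 1/2003

1/2003


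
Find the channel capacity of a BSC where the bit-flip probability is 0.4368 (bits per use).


H(p) = -p*log2(p) - (1-p)*log2(1-p) = -0.4368*log2(0.4368) - 0.5632*log2(0.5632) = 0.521956 + 0.466488 = 0.9884. C = 1 - H(p) = 1 - 0.9884 = 0.0116

0.0116 bits


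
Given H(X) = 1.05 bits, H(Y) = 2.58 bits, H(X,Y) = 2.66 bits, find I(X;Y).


I(X;Y) = H(X) + H(Y) - H(X,Y) = 1.05 + 2.58 - 2.66 = 0.97

0.97 bits


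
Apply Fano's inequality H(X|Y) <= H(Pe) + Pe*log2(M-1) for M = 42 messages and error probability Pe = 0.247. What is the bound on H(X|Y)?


H(Pe) = -Pe*log2(Pe) - (1-Pe)*log2(1-Pe) = -0.247*log2(0.247) - 0.753*log2(0.753) = 0.498302 + 0.308187 = 0.8065. Pe*log2(M-1) = 0.247*log2(41) = 1.323315. Bound = H(Pe) + Pe*log2(M-1) = 0.498302 + 0.308187 + 1.323315 = 2.1298

2.1298 bits


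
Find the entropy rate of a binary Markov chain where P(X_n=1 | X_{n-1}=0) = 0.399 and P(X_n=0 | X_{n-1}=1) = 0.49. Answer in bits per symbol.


Stationary distribution: pi_0 = p10/(p01+p10) = 0.5512, pi_1 = 0.4488. Entropy rate H' = pi_0*H(p01) + pi_1*H(p10) = 0.5512*0.9704 + 0.4488*0.9997 = 0.9835

0.9835 bits/symbol


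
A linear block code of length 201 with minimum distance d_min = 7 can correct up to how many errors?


Correction capability = floor((d-1)/2) = floor((7-1)/2) = 3

3 errors


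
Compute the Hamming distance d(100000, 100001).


Count differing positions: . . . . . ^ = 1 differences

1


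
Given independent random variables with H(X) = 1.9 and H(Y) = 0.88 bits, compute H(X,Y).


For independent variables, H(X,Y) = H(X) + H(Y) = 1.9 + 0.88 = 2.78

2.78 bits


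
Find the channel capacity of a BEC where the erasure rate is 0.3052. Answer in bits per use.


C = 1 - epsilon = 1 - 0.3052 = 0.6948

0.6948 bits


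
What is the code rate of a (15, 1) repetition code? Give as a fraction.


Rate = k/n = 1/15

1/15


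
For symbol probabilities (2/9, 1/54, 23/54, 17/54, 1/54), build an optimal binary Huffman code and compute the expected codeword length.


Huffman construction (repeatedly merge the two least-probable nodes; each merge adds 1 bit to every symbol beneath it): 1/54 + 1/54 = 1/27; 1/27 + 2/9 = 7/27; 7/27 + 17/54 = 31/54; 23/54 + 31/54 = 1. Resulting codeword lengths (in the order the probabilities were given): (3, 4, 1, 2, 4). L_avg = sum(p_i * l_i) = 2/9*3 + 1/54*4 + 23/54*1 + 17/54*2 + 1/54*4 = 101/54 = 1.8704

1.8704 bits


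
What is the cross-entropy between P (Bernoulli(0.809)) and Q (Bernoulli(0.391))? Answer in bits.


H(P,Q) = -p*log2(q) - (1-p)*log2(1-q). -0.809*log2(0.391) = 1.096000; -0.191*log2(0.609) = 0.136658. H(P,Q) = 1.096000 + 0.136658 = 1.2327

1.2327 bits


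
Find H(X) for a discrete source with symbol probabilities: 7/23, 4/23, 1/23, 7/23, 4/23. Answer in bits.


H = -sum(p_i * log2(p_i)). Terms: -(7/23)*log2(7/23) = 0.522324; -(4/23)*log2(4/23) = 0.438880; -(1/23)*log2(1/23) = 0.196677; -(7/23)*log2(7/23) = 0.522324; -(4/23)*log2(4/23) = 0.438880. H = 0.522324 + 0.438880 + 0.196677 + 0.522324 + 0.438880 = 2.1191

2.1191 bits


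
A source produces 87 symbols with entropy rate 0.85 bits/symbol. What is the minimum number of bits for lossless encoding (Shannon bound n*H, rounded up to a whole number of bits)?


Minimum bits >= n * H = 87 * 0.85 = 73.95, rounded up to a whole number of bits = 74

74 bits


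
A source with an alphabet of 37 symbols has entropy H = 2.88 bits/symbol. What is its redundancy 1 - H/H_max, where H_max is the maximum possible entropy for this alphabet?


H_max = log2(K) = log2(37) = 5.2095 bits/symbol. Redundancy = 1 - H/H_max = 1 - 2.88/5.2095 = 1 - 0.5528 = 0.4472

0.4472


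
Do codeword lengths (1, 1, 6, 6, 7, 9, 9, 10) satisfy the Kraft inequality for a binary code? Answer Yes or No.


Kraft sum = sum(2^(-l_i)) = 1.0439, need <= 1. Result: violated (a binary prefix-free code with these lengths cannot exist)

No


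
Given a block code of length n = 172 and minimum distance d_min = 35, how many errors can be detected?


Detection capability = d_min - 1 = 35 - 1 = 34

34 errors


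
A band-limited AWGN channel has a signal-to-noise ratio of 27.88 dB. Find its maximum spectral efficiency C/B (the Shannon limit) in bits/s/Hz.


SNR_linear = 10^(27.88/10) = 613.762; C/B = log2(1 + SNR_linear) = log2(1 + 613.762) = 9.2639

9.2639 bits/s/Hz


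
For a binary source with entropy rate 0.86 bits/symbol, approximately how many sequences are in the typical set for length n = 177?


log2|A_typical| = nH = 177 * 0.86 = 152.22, so |A_typical| ~ 2^152.22 = 6.649e+45

6.649e+45


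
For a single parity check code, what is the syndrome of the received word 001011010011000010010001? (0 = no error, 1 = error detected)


Syndrome = XOR of all bits = 0 XOR 0 XOR 1 XOR 0 XOR 1 XOR 1 XOR 0 XOR 1 XOR 0 XOR 0 XOR 1 XOR 1 XOR 0 XOR 0 XOR 0 XOR 0 XOR 1 XOR 0 XOR 0 XOR 1 XOR 0 XOR 0 XOR 0 XOR 1 = 1

1


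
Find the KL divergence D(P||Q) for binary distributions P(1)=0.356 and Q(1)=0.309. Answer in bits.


KL = p*log2(p/q) + (1-p)*log2((1-p)/(1-q)) = 0.356*log2(0.356/0.309) + 0.644*log2(0.644/0.691) = 0.0073

0.0073 bits


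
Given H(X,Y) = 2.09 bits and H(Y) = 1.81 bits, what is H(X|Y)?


H(X|Y) = H(X,Y) - H(Y) = 2.09 - 1.81 = 0.28

0.28 bits


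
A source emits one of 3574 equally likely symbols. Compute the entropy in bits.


H = log2(n) = log2(3574) = 11.8033

11.8033 bits


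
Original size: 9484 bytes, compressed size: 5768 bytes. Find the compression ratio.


Ratio = original / compressed = 9484 / 5768 = 1.6442

1.6442


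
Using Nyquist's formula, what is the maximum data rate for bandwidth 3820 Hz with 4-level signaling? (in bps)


Rate = 2 * B * log2(M) = 2 * 3820 * 2.0 = 15280.0

15280.0 bps


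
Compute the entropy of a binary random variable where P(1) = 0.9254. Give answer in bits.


H = -p*log2(p) - (1-p)*log2(1-p). -0.9254*log2(0.9254) = 0.103507; -0.0746*log2(0.0746) = 0.279353. H = 0.103507 + 0.279353 = 0.3829

0.3829 bits


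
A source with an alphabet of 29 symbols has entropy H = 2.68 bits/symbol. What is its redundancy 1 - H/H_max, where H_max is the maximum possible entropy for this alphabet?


H_max = log2(K) = log2(29) = 4.858 bits/symbol. Redundancy = 1 - H/H_max = 1 - 2.68/4.858 = 1 - 0.5517 = 0.4483

0.4483


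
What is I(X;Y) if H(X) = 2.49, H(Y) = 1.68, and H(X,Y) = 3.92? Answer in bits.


I(X;Y) = H(X) + H(Y) - H(X,Y) = 2.49 + 1.68 - 3.92 = 0.25

0.25 bits


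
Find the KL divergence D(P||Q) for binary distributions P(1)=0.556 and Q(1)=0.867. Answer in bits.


KL = p*log2(p/q) + (1-p)*log2((1-p)/(1-q)) = 0.556*log2(0.556/0.867) + 0.444*log2(0.444/0.133) = 0.4158

0.4158 bits


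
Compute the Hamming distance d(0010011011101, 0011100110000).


Count differing positions: . . . ^ ^ ^ ^ ^ . ^ ^ . ^ = 8 differences

8


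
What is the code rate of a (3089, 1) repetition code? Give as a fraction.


Rate = k/n = 1/3089

1/3089


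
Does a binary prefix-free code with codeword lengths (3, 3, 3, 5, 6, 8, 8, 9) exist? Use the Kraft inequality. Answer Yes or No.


Kraft sum = sum(2^(-l_i)) = 0.4316, need <= 1. Result: satisfied (a binary prefix-free code with these lengths exists)

Yes


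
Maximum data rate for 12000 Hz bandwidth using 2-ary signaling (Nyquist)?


Rate = 2 * B * log2(M) = 2 * 12000 * 1.0 = 24000.0

24000.0 bps


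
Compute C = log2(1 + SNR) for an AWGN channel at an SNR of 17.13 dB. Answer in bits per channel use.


SNR_linear = 10^(17.13/10) = 51.6416; C = log2(1 + SNR_linear) = log2(1 + 51.6416) = 5.7181

5.7181 bits/channel use


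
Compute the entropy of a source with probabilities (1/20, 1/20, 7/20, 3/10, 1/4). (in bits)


H = -sum(p_i * log2(p_i)). Terms: -(1/20)*log2(1/20) = 0.216096; -(1/20)*log2(1/20) = 0.216096; -(7/20)*log2(7/20) = 0.530101; -(3/10)*log2(3/10) = 0.521090; -(1/4)*log2(1/4) = 0.500000. H = 0.216096 + 0.216096 + 0.530101 + 0.521090 + 0.500000 = 1.9834

1.9834 bits


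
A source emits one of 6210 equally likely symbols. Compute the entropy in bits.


H = log2(n) = log2(6210) = 12.6004

12.6004 bits


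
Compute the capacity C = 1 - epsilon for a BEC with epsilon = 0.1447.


C = 1 - epsilon = 1 - 0.1447 = 0.8553

0.8553 bits


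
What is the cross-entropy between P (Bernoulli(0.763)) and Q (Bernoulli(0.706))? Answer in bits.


H(P,Q) = -p*log2(q) - (1-p)*log2(1-q). -0.763*log2(0.706) = 0.383224; -0.237*log2(0.294) = 0.418569. H(P,Q) = 0.383224 + 0.418569 = 0.8018

0.8018 bits


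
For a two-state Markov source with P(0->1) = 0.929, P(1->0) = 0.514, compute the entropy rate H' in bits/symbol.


Stationary distribution: pi_0 = p10/(p01+p10) = 0.3562, pi_1 = 0.6438. Entropy rate H' = pi_0*H(p01) + pi_1*H(p10) = 0.3562*0.3696 + 0.6438*0.9994 = 0.7751

0.7751 bits/symbol


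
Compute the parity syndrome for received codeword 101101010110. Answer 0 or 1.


Syndrome = XOR of all bits = 1 XOR 0 XOR 1 XOR 1 XOR 0 XOR 1 XOR 0 XOR 1 XOR 0 XOR 1 XOR 1 XOR 0 = 1

1


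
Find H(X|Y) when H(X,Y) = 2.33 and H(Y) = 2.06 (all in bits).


H(X|Y) = H(X,Y) - H(Y) = 2.33 - 2.06 = 0.27

0.27 bits


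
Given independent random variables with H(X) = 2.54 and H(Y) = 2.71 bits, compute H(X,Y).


For independent variables, H(X,Y) = H(X) + H(Y) = 2.54 + 2.71 = 5.25

5.25 bits


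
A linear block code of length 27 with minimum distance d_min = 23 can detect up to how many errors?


Detection capability = d_min - 1 = 23 - 1 = 22

22 errors


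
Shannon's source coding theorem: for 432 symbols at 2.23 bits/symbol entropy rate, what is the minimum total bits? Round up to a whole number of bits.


Minimum bits >= n * H = 432 * 2.23 = 963.36, rounded up to a whole number of bits = 964

964 bits


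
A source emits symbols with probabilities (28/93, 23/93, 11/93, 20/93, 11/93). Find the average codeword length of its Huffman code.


Huffman construction (repeatedly merge the two least-probable nodes; each merge adds 1 bit to every symbol beneath it): 11/93 + 11/93 = 22/93; 20/93 + 22/93 = 14/31; 23/93 + 28/93 = 17/31; 14/31 + 17/31 = 1. Resulting codeword lengths (in the order the probabilities were given): (2, 2, 3, 2, 3). L_avg = sum(p_i * l_i) = 28/93*2 + 23/93*2 + 11/93*3 + 20/93*2 + 11/93*3 = 208/93 = 2.2366

2.2366 bits


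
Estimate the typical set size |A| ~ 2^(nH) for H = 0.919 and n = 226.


log2|A_typical| = nH = 226 * 0.919 = 207.694, so |A_typical| ~ 2^207.694 = 3.328e+62

3.328e+62


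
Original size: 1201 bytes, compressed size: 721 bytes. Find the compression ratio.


Ratio = original / compressed = 1201 / 721 = 1.6657

1.6657


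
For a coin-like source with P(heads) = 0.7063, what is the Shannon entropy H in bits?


H = -p*log2(p) - (1-p)*log2(1-p). -0.7063*log2(0.7063) = 0.354313; -0.2937*log2(0.2937) = 0.519140. H = 0.354313 + 0.519140 = 0.8735

0.8735 bits


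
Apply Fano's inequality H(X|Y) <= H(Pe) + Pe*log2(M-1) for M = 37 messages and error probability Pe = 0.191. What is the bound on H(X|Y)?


H(Pe) = -Pe*log2(Pe) - (1-Pe)*log2(1-Pe) = -0.191*log2(0.191) - 0.809*log2(0.809) = 0.456176 + 0.247383 = 0.7036. Pe*log2(M-1) = 0.191*log2(36) = 0.987456. Bound = H(Pe) + Pe*log2(M-1) = 0.456176 + 0.247383 + 0.987456 = 1.691

1.691 bits


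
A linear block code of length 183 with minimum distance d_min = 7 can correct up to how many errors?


Correction capability = floor((d-1)/2) = floor((7-1)/2) = 3

3 errors


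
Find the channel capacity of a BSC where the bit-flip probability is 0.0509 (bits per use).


H(p) = -p*log2(p) - (1-p)*log2(1-p) = -0.0509*log2(0.0509) - 0.9491*log2(0.9491) = 0.218676 + 0.071532 = 0.2902. C = 1 - H(p) = 1 - 0.2902 = 0.7098

0.7098 bits


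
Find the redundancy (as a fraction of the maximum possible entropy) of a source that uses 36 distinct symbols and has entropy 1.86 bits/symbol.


H_max = log2(K) = log2(36) = 5.1699 bits/symbol. Redundancy = 1 - H/H_max = 1 - 1.86/5.1699 = 1 - 0.3598 = 0.6402

0.6402


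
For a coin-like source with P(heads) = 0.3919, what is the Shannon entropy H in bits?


H = -p*log2(p) - (1-p)*log2(1-p). -0.3919*log2(0.3919) = 0.529630; -0.6081*log2(0.6081) = 0.436384. H = 0.529630 + 0.436384 = 0.966

0.966 bits


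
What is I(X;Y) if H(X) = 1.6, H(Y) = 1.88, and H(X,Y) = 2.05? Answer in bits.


I(X;Y) = H(X) + H(Y) - H(X,Y) = 1.6 + 1.88 - 2.05 = 1.43

1.43 bits


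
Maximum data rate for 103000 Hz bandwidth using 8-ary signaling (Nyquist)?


Rate = 2 * B * log2(M) = 2 * 103000 * 3.0 = 618000.0

618000.0 bps


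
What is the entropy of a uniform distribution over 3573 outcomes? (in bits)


H = log2(n) = log2(3573) = 11.8029

11.8029 bits


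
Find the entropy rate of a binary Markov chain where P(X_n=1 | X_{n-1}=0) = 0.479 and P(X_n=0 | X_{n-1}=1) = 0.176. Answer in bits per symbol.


Stationary distribution: pi_0 = p10/(p01+p10) = 0.2687, pi_1 = 0.7313. Entropy rate H' = pi_0*H(p01) + pi_1*H(p10) = 0.2687*0.9987 + 0.7313*0.6712 = 0.7592

0.7592 bits/symbol


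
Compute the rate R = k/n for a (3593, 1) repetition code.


Rate = k/n = 1/3593

1/3593


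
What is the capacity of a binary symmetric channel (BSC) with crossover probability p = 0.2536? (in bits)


H(p) = -p*log2(p) - (1-p)*log2(1-p) = -0.2536*log2(0.2536) - 0.7464*log2(0.7464) = 0.501969 + 0.314965 = 0.8169. C = 1 - H(p) = 1 - 0.8169 = 0.1831

0.1831 bits


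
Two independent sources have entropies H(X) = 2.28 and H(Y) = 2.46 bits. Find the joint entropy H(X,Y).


For independent variables, H(X,Y) = H(X) + H(Y) = 2.28 + 2.46 = 4.74

4.74 bits


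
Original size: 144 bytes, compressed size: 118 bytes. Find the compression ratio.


Ratio = original / compressed = 144 / 118 = 1.2203

1.2203


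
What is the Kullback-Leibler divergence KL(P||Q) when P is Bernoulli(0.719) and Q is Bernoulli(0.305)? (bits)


KL = p*log2(p/q) + (1-p)*log2((1-p)/(1-q)) = 0.719*log2(0.719/0.305) + 0.281*log2(0.281/0.695) = 0.5224

0.5224 bits


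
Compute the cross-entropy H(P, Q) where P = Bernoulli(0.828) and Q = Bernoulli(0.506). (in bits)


H(P,Q) = -p*log2(q) - (1-p)*log2(1-q). -0.828*log2(0.506) = 0.813751; -0.172*log2(0.494) = 0.174996. H(P,Q) = 0.813751 + 0.174996 = 0.9887

0.9887 bits


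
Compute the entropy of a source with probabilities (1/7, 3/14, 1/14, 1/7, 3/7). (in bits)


H = -sum(p_i * log2(p_i)). Terms: -(1/7)*log2(1/7) = 0.401051; -(3/14)*log2(3/14) = 0.476227; -(1/14)*log2(1/14) = 0.271954; -(1/7)*log2(1/7) = 0.401051; -(3/7)*log2(3/7) = 0.523882. H = 0.401051 + 0.476227 + 0.271954 + 0.401051 + 0.523882 = 2.0742

2.0742 bits


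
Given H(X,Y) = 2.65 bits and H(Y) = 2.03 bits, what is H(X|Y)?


H(X|Y) = H(X,Y) - H(Y) = 2.65 - 2.03 = 0.62

0.62 bits


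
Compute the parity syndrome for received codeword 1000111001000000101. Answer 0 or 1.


Syndrome = XOR of all bits = 1 XOR 0 XOR 0 XOR 0 XOR 1 XOR 1 XOR 1 XOR 0 XOR 0 XOR 1 XOR 0 XOR 0 XOR 0 XOR 0 XOR 0 XOR 0 XOR 1 XOR 0 XOR 1 = 1

1
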